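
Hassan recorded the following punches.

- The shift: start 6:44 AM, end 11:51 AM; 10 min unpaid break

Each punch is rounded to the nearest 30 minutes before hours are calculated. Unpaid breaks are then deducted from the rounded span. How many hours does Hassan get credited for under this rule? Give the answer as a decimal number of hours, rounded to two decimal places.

The shift: in 6:44 AM→6:30 AM, out 11:51 AM→12:00 PM; 5 h 30 min − 10 min = 5 h 20 min

5.33 hours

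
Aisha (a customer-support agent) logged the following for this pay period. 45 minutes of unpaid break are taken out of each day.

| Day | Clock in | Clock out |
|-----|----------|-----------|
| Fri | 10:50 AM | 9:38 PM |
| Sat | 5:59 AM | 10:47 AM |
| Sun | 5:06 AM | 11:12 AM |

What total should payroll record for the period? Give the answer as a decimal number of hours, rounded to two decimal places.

19.45 hours

Fri: 10:50 AM–9:38 PM = 10 h 48 min; less 45 min break → 10 h 3 min
Sat: 5:59 AM–10:47 AM = 4 h 48 min; less 45 min break → 4 h 3 min
Sun: 5:06 AM–11:12 AM = 6 h 6 min; less 45 min break → 5 h 21 min
Total: 10 h 3 min + 4 h 3 min + 5 h 21 min = 19 h 27 min.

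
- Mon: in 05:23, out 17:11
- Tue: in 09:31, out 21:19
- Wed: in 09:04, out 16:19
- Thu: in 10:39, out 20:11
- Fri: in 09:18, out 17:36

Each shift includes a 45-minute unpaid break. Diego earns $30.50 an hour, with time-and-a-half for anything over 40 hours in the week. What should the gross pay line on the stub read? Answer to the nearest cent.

Mon: 05:23–17:11 = 11 h 48 min; less 45 min break → 11 h 3 min
Tue: 09:31–21:19 = 11 h 48 min; less 45 min break → 11 h 3 min
Wed: 09:04–16:19 = 7 h 15 min; less 45 min break → 6 h 30 min
Thu: 10:39–20:11 = 9 h 32 min; less 45 min break → 8 h 47 min
Fri: 09:18–17:36 = 8 h 18 min; less 45 min break → 7 h 33 min
Total worked: 44 h 56 min = 2696 min.
Regular 40 h 0 min = 2400 min at $30.50/h; overtime 4 h 56 min = 296 min at $45.75/h.
Pay = (2400 × $30.50 + 296 × $45.75) ÷ 60 = $1445.70.

$1445.70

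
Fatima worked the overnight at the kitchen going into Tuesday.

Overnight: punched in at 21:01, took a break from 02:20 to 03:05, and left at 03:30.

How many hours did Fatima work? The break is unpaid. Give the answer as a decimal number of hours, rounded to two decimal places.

5.73 hours

Overnight: 21:01 → midnight = 2 h 59 min; midnight → 03:30 = 3 h 30 min; span 6 h 29 min; less 45 min break → 5 h 44 min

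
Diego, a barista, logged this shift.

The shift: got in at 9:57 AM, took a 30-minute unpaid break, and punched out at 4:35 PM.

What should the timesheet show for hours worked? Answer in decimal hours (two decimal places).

6.13 hours

The shift: 9:57 AM–4:35 PM = 6 h 38 min; less 30 min break → 6 h 8 min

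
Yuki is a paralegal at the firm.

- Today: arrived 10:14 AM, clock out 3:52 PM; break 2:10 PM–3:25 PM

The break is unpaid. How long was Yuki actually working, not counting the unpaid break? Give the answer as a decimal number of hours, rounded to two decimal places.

Today: 10:14 AM–3:52 PM = 5 h 38 min; less 75 min break → 4 h 23 min

4.38 hours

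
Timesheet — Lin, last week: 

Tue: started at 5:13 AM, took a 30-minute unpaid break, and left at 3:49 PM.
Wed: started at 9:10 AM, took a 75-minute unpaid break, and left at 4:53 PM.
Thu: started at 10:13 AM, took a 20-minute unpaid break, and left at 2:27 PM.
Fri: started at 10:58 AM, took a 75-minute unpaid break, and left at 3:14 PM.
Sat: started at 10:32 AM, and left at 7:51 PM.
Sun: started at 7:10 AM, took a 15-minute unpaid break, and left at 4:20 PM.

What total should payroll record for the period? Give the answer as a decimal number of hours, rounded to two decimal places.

Tue: 5:13 AM–3:49 PM = 10 h 36 min; less 30 min break → 10 h 6 min
Wed: 9:10 AM–4:53 PM = 7 h 43 min; less 75 min break → 6 h 28 min
Thu: 10:13 AM–2:27 PM = 4 h 14 min; less 20 min break → 3 h 54 min
Fri: 10:58 AM–3:14 PM = 4 h 16 min; less 75 min break → 3 h 1 min
Sat: 10:32 AM–7:51 PM = 9 h 19 min
Sun: 7:10 AM–4:20 PM = 9 h 10 min; less 15 min break → 8 h 55 min
Total: 10 h 6 min + 6 h 28 min + 3 h 54 min + 3 h 1 min + 9 h 19 min + 8 h 55 min = 41 h 43 min.

41.72 hours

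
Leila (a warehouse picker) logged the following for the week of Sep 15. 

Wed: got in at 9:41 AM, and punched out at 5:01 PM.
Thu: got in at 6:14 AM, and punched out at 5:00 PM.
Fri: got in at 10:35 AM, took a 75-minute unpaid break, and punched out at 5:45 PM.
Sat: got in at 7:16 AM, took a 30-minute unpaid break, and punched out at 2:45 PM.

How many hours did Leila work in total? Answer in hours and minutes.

31 h 0 min

Wed: 9:41 AM–5:01 PM = 7 h 20 min
Thu: 6:14 AM–5:00 PM = 10 h 46 min
Fri: 10:35 AM–5:45 PM = 7 h 10 min; less 75 min break → 5 h 55 min
Sat: 7:16 AM–2:45 PM = 7 h 29 min; less 30 min break → 6 h 59 min
Total: 7 h 20 min + 10 h 46 min + 5 h 55 min + 6 h 59 min = 31 h 0 min.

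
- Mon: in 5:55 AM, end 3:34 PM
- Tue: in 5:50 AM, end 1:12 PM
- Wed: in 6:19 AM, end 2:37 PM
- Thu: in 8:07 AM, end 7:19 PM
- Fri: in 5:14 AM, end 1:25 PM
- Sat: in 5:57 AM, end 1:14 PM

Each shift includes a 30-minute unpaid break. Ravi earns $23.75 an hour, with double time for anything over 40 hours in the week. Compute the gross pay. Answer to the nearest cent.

Mon: 5:55 AM–3:34 PM = 9 h 39 min; less 30 min break → 9 h 9 min
Tue: 5:50 AM–1:12 PM = 7 h 22 min; less 30 min break → 6 h 52 min
Wed: 6:19 AM–2:37 PM = 8 h 18 min; less 30 min break → 7 h 48 min
Thu: 8:07 AM–7:19 PM = 11 h 12 min; less 30 min break → 10 h 42 min
Fri: 5:14 AM–1:25 PM = 8 h 11 min; less 30 min break → 7 h 41 min
Sat: 5:57 AM–1:14 PM = 7 h 17 min; less 30 min break → 6 h 47 min
Total worked: 48 h 59 min = 2939 min.
Regular 40 h 0 min = 2400 min at $23.75/h; overtime 8 h 59 min = 539 min at $47.50/h.
Pay = (2400 × $23.75 + 539 × $47.50) ÷ 60 = $1376.71.

$1376.71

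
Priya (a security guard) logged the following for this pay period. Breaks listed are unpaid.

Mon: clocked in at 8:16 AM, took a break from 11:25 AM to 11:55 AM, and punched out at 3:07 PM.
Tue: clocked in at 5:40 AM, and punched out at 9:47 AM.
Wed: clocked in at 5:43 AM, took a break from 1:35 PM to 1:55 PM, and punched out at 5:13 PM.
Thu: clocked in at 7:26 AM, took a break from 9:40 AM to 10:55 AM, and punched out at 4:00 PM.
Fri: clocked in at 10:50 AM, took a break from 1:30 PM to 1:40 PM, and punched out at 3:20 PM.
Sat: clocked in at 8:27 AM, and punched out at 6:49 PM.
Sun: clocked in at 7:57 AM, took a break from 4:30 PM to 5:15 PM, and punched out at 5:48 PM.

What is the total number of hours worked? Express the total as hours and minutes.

52 h 45 min

Mon: 8:16 AM–3:07 PM = 6 h 51 min; less 30 min break → 6 h 21 min
Tue: 5:40 AM–9:47 AM = 4 h 7 min
Wed: 5:43 AM–5:13 PM = 11 h 30 min; less 20 min break → 11 h 10 min
Thu: 7:26 AM–4:00 PM = 8 h 34 min; less 75 min break → 7 h 19 min
Fri: 10:50 AM–3:20 PM = 4 h 30 min; less 10 min break → 4 h 20 min
Sat: 8:27 AM–6:49 PM = 10 h 22 min
Sun: 7:57 AM–5:48 PM = 9 h 51 min; less 45 min break → 9 h 6 min
Total: 6 h 21 min + 4 h 7 min + 11 h 10 min + 7 h 19 min + 4 h 20 min + 10 h 22 min + 9 h 6 min = 52 h 45 min.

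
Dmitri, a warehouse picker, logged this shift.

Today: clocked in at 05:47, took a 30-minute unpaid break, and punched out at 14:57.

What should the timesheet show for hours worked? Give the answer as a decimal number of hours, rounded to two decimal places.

Today: 05:47–14:57 = 9 h 10 min; less 30 min break → 8 h 40 min

8.67 hours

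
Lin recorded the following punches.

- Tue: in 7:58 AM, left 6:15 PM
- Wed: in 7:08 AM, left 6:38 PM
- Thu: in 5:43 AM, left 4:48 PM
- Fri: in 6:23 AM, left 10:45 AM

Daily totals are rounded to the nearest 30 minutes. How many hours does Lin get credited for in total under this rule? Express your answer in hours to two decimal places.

37.50 hours

Tue: 7:58 AM–6:15 PM = 10 h 17 min → rounds to 10 h 30 min
Wed: 7:08 AM–6:38 PM = 11 h 30 min → rounds to 11 h 30 min
Thu: 5:43 AM–4:48 PM = 11 h 5 min → rounds to 11 h 0 min
Fri: 6:23 AM–10:45 AM = 4 h 22 min → rounds to 4 h 30 min
Total credited: 37 h 30 min.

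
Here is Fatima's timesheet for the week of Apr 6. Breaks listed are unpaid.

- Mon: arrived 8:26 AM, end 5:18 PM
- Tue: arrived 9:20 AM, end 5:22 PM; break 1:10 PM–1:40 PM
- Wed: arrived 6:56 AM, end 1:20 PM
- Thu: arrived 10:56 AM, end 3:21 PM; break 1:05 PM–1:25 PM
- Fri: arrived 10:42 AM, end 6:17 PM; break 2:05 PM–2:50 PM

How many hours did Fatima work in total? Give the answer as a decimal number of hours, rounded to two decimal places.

33.72 hours

Mon: 8:26 AM–5:18 PM = 8 h 52 min
Tue: 9:20 AM–5:22 PM = 8 h 2 min; less 30 min break → 7 h 32 min
Wed: 6:56 AM–1:20 PM = 6 h 24 min
Thu: 10:56 AM–3:21 PM = 4 h 25 min; less 20 min break → 4 h 5 min
Fri: 10:42 AM–6:17 PM = 7 h 35 min; less 45 min break → 6 h 50 min
Total: 8 h 52 min + 7 h 32 min + 6 h 24 min + 4 h 5 min + 6 h 50 min = 33 h 43 min.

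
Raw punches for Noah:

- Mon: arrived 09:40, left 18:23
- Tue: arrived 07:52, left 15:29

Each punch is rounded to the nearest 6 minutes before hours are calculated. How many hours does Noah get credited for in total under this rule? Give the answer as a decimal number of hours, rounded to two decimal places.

16.30 hours

Mon: in 09:40→09:42, out 18:23→18:24; 8 h 42 min
Tue: in 07:52→07:54, out 15:29→15:30; 7 h 36 min
Total credited: 16 h 18 min.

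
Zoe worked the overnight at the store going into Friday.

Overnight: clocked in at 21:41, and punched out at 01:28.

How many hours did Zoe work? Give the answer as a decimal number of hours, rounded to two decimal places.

Overnight: 21:41 → midnight = 2 h 19 min; midnight → 01:28 = 1 h 28 min; span 3 h 47 min

3.78 hours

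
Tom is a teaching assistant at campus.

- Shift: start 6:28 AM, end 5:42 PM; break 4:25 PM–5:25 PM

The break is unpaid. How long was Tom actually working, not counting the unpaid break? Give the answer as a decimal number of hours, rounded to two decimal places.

10.23 hours

Shift: 6:28 AM–5:42 PM = 11 h 14 min; less 60 min break → 10 h 14 min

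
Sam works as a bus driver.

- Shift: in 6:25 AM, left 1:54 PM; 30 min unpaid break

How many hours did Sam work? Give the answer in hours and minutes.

6 h 59 min

Shift: 6:25 AM–1:54 PM = 7 h 29 min; less 30 min break → 6 h 59 min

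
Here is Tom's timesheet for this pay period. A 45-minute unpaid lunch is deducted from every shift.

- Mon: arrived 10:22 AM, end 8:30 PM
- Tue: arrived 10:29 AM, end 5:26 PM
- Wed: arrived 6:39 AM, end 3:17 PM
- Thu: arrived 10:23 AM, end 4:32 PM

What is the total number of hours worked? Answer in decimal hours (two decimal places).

28.87 hours

Mon: 10:22 AM–8:30 PM = 10 h 8 min; less 45 min break → 9 h 23 min
Tue: 10:29 AM–5:26 PM = 6 h 57 min; less 45 min break → 6 h 12 min
Wed: 6:39 AM–3:17 PM = 8 h 38 min; less 45 min break → 7 h 53 min
Thu: 10:23 AM–4:32 PM = 6 h 9 min; less 45 min break → 5 h 24 min
Total: 9 h 23 min + 6 h 12 min + 7 h 53 min + 5 h 24 min = 28 h 52 min.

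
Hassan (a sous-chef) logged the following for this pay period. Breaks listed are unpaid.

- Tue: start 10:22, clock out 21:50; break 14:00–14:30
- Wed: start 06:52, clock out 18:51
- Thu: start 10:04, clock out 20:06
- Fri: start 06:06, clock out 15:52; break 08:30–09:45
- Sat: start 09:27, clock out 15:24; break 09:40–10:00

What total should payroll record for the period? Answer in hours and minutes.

Tue: 10:22–21:50 = 11 h 28 min; less 30 min break → 10 h 58 min
Wed: 06:52–18:51 = 11 h 59 min
Thu: 10:04–20:06 = 10 h 2 min
Fri: 06:06–15:52 = 9 h 46 min; less 75 min break → 8 h 31 min
Sat: 09:27–15:24 = 5 h 57 min; less 20 min break → 5 h 37 min
Total: 10 h 58 min + 11 h 59 min + 10 h 2 min + 8 h 31 min + 5 h 37 min = 47 h 7 min.

47 h 7 min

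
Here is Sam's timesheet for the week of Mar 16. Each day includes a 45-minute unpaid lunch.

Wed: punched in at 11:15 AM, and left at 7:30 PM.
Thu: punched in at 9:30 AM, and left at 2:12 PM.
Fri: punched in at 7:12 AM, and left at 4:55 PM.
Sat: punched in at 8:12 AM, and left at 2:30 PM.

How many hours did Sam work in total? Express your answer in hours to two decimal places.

Wed: 11:15 AM–7:30 PM = 8 h 15 min; less 45 min break → 7 h 30 min
Thu: 9:30 AM–2:12 PM = 4 h 42 min; less 45 min break → 3 h 57 min
Fri: 7:12 AM–4:55 PM = 9 h 43 min; less 45 min break → 8 h 58 min
Sat: 8:12 AM–2:30 PM = 6 h 18 min; less 45 min break → 5 h 33 min
Total: 7 h 30 min + 3 h 57 min + 8 h 58 min + 5 h 33 min = 25 h 58 min.

25.97 hours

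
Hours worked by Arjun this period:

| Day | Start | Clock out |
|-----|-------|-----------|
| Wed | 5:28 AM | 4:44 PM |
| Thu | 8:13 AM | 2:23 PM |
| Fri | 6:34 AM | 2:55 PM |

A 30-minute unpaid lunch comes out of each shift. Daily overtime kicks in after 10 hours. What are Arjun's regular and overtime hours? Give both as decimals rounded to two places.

Wed: 5:28 AM–4:44 PM = 11 h 16 min; less 30 min break → 10 h 46 min
Thu: 8:13 AM–2:23 PM = 6 h 10 min; less 30 min break → 5 h 40 min
Fri: 6:34 AM–2:55 PM = 8 h 21 min; less 30 min break → 7 h 51 min
Wed reg 10 h 0 min / OT 0 h 46 min; Thu reg 5 h 40 min / OT 0 h 0 min; Fri reg 7 h 51 min / OT 0 h 0 min.
Totals: regular 23 h 31 min, overtime 0 h 46 min.

Regular 23.52 hours, overtime 0.77 hours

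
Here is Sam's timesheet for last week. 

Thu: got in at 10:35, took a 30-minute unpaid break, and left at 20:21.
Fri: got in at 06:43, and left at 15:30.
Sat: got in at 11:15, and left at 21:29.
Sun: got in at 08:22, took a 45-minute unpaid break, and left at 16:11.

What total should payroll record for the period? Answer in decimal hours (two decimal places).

35.35 hours

Thu: 10:35–20:21 = 9 h 46 min; less 30 min break → 9 h 16 min
Fri: 06:43–15:30 = 8 h 47 min
Sat: 11:15–21:29 = 10 h 14 min
Sun: 08:22–16:11 = 7 h 49 min; less 45 min break → 7 h 4 min
Total: 9 h 16 min + 8 h 47 min + 10 h 14 min + 7 h 4 min = 35 h 21 min.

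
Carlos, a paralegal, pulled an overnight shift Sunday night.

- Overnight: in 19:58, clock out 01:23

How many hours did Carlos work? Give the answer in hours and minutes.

5 h 25 min

Overnight: 19:58 → midnight = 4 h 2 min; midnight → 01:23 = 1 h 23 min; span 5 h 25 min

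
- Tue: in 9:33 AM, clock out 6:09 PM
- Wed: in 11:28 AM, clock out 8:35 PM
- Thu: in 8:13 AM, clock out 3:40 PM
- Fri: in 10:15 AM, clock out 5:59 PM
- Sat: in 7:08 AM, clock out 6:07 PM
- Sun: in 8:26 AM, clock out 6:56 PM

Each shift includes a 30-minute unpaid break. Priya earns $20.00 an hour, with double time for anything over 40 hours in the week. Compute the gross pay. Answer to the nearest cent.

$1255.33

Tue: 9:33 AM–6:09 PM = 8 h 36 min; less 30 min break → 8 h 6 min
Wed: 11:28 AM–8:35 PM = 9 h 7 min; less 30 min break → 8 h 37 min
Thu: 8:13 AM–3:40 PM = 7 h 27 min; less 30 min break → 6 h 57 min
Fri: 10:15 AM–5:59 PM = 7 h 44 min; less 30 min break → 7 h 14 min
Sat: 7:08 AM–6:07 PM = 10 h 59 min; less 30 min break → 10 h 29 min
Sun: 8:26 AM–6:56 PM = 10 h 30 min; less 30 min break → 10 h 0 min
Total worked: 51 h 23 min = 3083 min.
Regular 40 h 0 min = 2400 min at $20.00/h; overtime 11 h 23 min = 683 min at $40.00/h.
Pay = (2400 × $20.00 + 683 × $40.00) ÷ 60 = $1255.33.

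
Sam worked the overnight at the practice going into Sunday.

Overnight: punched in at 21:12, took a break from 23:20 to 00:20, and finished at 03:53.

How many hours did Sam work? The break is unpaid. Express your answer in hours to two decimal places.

5.68 hours

Overnight: 21:12 → midnight = 2 h 48 min; midnight → 03:53 = 3 h 53 min; span 6 h 41 min; less 60 min break → 5 h 41 min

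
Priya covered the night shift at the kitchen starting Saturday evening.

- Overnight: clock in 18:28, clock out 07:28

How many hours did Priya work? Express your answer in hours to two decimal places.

Overnight: 18:28 → midnight = 5 h 32 min; midnight → 07:28 = 7 h 28 min; span 13 h 0 min

13.00 hours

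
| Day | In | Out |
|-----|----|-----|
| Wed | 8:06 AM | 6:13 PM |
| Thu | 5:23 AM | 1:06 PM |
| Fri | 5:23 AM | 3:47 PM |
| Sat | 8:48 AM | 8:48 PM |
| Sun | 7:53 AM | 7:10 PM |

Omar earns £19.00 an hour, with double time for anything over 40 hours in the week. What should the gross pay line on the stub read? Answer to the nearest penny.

Wed: 8:06 AM–6:13 PM = 10 h 7 min
Thu: 5:23 AM–1:06 PM = 7 h 43 min
Fri: 5:23 AM–3:47 PM = 10 h 24 min
Sat: 8:48 AM–8:48 PM = 12 h 0 min
Sun: 7:53 AM–7:10 PM = 11 h 17 min
Total worked: 51 h 31 min = 3091 min.
Regular 40 h 0 min = 2400 min at £19.00/h; overtime 11 h 31 min = 691 min at £38.00/h.
Pay = (2400 × £19.00 + 691 × £38.00) ÷ 60 = £1197.63.

£1197.63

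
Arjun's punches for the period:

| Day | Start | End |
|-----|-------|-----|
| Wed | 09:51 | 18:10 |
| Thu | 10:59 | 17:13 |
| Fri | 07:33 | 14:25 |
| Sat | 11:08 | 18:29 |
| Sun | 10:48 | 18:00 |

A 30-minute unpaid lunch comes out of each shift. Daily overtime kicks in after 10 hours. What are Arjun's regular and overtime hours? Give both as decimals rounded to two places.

Regular 33.47 hours, overtime 0.00 hours

Wed: 09:51–18:10 = 8 h 19 min; less 30 min break → 7 h 49 min
Thu: 10:59–17:13 = 6 h 14 min; less 30 min break → 5 h 44 min
Fri: 07:33–14:25 = 6 h 52 min; less 30 min break → 6 h 22 min
Sat: 11:08–18:29 = 7 h 21 min; less 30 min break → 6 h 51 min
Sun: 10:48–18:00 = 7 h 12 min; less 30 min break → 6 h 42 min
Wed reg 7 h 49 min / OT 0 h 0 min; Thu reg 5 h 44 min / OT 0 h 0 min; Fri reg 6 h 22 min / OT 0 h 0 min; Sat reg 6 h 51 min / OT 0 h 0 min; Sun reg 6 h 42 min / OT 0 h 0 min.
Totals: regular 33 h 28 min, overtime 0 h 0 min.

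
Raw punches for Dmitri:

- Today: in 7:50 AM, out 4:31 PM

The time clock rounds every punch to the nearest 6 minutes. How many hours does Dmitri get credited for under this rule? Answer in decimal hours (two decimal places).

8.70 hours

Today: in 7:50 AM→7:48 AM, out 4:31 PM→4:30 PM; 8 h 42 min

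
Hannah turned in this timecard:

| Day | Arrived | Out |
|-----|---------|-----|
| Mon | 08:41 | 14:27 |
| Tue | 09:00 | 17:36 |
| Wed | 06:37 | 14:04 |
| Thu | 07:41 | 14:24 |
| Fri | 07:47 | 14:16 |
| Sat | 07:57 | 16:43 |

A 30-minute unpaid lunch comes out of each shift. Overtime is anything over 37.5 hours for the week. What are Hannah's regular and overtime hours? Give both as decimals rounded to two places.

Regular 37.50 hours, overtime 3.28 hours

Mon: 08:41–14:27 = 5 h 46 min; less 30 min break → 5 h 16 min
Tue: 09:00–17:36 = 8 h 36 min; less 30 min break → 8 h 6 min
Wed: 06:37–14:04 = 7 h 27 min; less 30 min break → 6 h 57 min
Thu: 07:41–14:24 = 6 h 43 min; less 30 min break → 6 h 13 min
Fri: 07:47–14:16 = 6 h 29 min; less 30 min break → 5 h 59 min
Sat: 07:57–16:43 = 8 h 46 min; less 30 min break → 8 h 16 min
Total worked: 40 h 47 min = 40.78 h.
Threshold 37.5 h → overtime 3 h 17 min, regular 37 h 30 min.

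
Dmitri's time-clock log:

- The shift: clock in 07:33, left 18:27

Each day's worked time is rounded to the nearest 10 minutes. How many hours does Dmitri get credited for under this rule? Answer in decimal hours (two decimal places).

The shift: 07:33–18:27 = 10 h 54 min → rounds to 10 h 50 min

10.83 hours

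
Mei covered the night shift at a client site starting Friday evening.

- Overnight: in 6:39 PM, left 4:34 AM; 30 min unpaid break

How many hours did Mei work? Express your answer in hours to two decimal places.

Overnight: 6:39 PM → midnight = 5 h 21 min; midnight → 4:34 AM = 4 h 34 min; span 9 h 55 min; less 30 min break → 9 h 25 min

9.42 hours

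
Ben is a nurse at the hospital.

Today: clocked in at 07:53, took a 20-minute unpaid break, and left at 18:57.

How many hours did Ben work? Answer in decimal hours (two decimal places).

10.73 hours

Today: 07:53–18:57 = 11 h 4 min; less 20 min break → 10 h 44 min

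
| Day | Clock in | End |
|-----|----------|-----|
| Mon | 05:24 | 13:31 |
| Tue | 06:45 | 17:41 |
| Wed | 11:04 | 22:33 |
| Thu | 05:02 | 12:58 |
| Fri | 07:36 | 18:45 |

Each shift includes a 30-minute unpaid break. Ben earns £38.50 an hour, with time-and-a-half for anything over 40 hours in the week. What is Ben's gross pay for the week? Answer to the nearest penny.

Mon: 05:24–13:31 = 8 h 7 min; less 30 min break → 7 h 37 min
Tue: 06:45–17:41 = 10 h 56 min; less 30 min break → 10 h 26 min
Wed: 11:04–22:33 = 11 h 29 min; less 30 min break → 10 h 59 min
Thu: 05:02–12:58 = 7 h 56 min; less 30 min break → 7 h 26 min
Fri: 07:36–18:45 = 11 h 9 min; less 30 min break → 10 h 39 min
Total worked: 47 h 7 min = 2827 min.
Regular 40 h 0 min = 2400 min at £38.50/h; overtime 7 h 7 min = 427 min at £57.75/h.
Pay = (2400 × £38.50 + 427 × £57.75) ÷ 60 = £1950.99.

£1950.99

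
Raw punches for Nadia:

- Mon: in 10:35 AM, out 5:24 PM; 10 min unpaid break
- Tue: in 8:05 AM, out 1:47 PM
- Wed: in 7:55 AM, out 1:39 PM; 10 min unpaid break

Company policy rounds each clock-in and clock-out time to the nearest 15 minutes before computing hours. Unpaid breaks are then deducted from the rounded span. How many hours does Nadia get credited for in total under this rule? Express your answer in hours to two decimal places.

18.17 hours

Mon: in 10:35 AM→10:30 AM, out 5:24 PM→5:30 PM; 7 h 0 min − 10 min = 6 h 50 min
Tue: in 8:05 AM→8:00 AM, out 1:47 PM→1:45 PM; 5 h 45 min
Wed: in 7:55 AM→8:00 AM, out 1:39 PM→1:45 PM; 5 h 45 min − 10 min = 5 h 35 min
Total credited: 18 h 10 min.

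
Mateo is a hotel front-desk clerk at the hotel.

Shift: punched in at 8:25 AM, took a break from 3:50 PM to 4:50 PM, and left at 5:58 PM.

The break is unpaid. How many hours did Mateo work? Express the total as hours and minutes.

8 h 33 min

Shift: 8:25 AM–5:58 PM = 9 h 33 min; less 60 min break → 8 h 33 min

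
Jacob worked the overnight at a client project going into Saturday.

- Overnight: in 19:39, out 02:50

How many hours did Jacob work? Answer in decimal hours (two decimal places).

7.18 hours

Overnight: 19:39 → midnight = 4 h 21 min; midnight → 02:50 = 2 h 50 min; span 7 h 11 min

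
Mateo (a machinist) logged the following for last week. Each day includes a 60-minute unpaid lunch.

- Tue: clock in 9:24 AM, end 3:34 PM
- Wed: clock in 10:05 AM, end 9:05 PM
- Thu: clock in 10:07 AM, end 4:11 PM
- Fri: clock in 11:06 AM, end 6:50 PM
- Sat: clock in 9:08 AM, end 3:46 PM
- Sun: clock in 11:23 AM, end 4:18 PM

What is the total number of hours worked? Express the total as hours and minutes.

Tue: 9:24 AM–3:34 PM = 6 h 10 min; less 60 min break → 5 h 10 min
Wed: 10:05 AM–9:05 PM = 11 h 0 min; less 60 min break → 10 h 0 min
Thu: 10:07 AM–4:11 PM = 6 h 4 min; less 60 min break → 5 h 4 min
Fri: 11:06 AM–6:50 PM = 7 h 44 min; less 60 min break → 6 h 44 min
Sat: 9:08 AM–3:46 PM = 6 h 38 min; less 60 min break → 5 h 38 min
Sun: 11:23 AM–4:18 PM = 4 h 55 min; less 60 min break → 3 h 55 min
Total: 5 h 10 min + 10 h 0 min + 5 h 4 min + 6 h 44 min + 5 h 38 min + 3 h 55 min = 36 h 31 min.

36 h 31 min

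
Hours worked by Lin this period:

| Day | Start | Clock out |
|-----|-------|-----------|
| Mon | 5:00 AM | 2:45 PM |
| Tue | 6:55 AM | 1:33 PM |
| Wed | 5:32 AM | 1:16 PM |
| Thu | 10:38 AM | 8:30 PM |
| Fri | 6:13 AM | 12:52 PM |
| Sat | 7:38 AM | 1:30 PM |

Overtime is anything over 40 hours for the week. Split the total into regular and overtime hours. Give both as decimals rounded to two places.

Regular 40.00 hours, overtime 6.50 hours

Mon: 5:00 AM–2:45 PM = 9 h 45 min
Tue: 6:55 AM–1:33 PM = 6 h 38 min
Wed: 5:32 AM–1:16 PM = 7 h 44 min
Thu: 10:38 AM–8:30 PM = 9 h 52 min
Fri: 6:13 AM–12:52 PM = 6 h 39 min
Sat: 7:38 AM–1:30 PM = 5 h 52 min
Total worked: 46 h 30 min = 46.50 h.
Threshold 40 h → overtime 6 h 30 min, regular 40 h 0 min.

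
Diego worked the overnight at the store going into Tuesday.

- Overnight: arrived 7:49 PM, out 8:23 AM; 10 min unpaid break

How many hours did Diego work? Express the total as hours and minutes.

12 h 24 min

Overnight: 7:49 PM → midnight = 4 h 11 min; midnight → 8:23 AM = 8 h 23 min; span 12 h 34 min; less 10 min break → 12 h 24 min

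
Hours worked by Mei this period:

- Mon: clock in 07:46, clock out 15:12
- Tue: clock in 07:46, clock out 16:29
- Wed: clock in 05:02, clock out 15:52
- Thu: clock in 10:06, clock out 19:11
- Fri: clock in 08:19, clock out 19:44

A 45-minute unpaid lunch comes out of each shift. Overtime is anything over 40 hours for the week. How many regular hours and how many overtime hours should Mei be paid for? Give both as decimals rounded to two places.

Regular 40.00 hours, overtime 3.73 hours

Mon: 07:46–15:12 = 7 h 26 min; less 45 min break → 6 h 41 min
Tue: 07:46–16:29 = 8 h 43 min; less 45 min break → 7 h 58 min
Wed: 05:02–15:52 = 10 h 50 min; less 45 min break → 10 h 5 min
Thu: 10:06–19:11 = 9 h 5 min; less 45 min break → 8 h 20 min
Fri: 08:19–19:44 = 11 h 25 min; less 45 min break → 10 h 40 min
Total worked: 43 h 44 min = 43.73 h.
Threshold 40 h → overtime 3 h 44 min, regular 40 h 0 min.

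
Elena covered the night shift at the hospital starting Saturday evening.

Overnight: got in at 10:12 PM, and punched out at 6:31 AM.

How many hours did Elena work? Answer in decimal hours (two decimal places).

Overnight: 10:12 PM → midnight = 1 h 48 min; midnight → 6:31 AM = 6 h 31 min; span 8 h 19 min

8.32 hours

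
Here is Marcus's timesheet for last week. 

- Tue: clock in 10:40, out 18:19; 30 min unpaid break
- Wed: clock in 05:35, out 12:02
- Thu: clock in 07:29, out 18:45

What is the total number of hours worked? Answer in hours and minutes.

Tue: 10:40–18:19 = 7 h 39 min; less 30 min break → 7 h 9 min
Wed: 05:35–12:02 = 6 h 27 min
Thu: 07:29–18:45 = 11 h 16 min
Total: 7 h 9 min + 6 h 27 min + 11 h 16 min = 24 h 52 min.

24 h 52 min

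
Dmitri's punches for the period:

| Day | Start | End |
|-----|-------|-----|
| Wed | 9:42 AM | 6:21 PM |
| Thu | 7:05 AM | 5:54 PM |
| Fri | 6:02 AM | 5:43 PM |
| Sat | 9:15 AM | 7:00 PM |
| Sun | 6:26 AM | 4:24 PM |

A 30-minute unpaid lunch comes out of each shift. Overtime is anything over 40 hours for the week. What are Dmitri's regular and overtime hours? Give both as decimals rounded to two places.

Wed: 9:42 AM–6:21 PM = 8 h 39 min; less 30 min break → 8 h 9 min
Thu: 7:05 AM–5:54 PM = 10 h 49 min; less 30 min break → 10 h 19 min
Fri: 6:02 AM–5:43 PM = 11 h 41 min; less 30 min break → 11 h 11 min
Sat: 9:15 AM–7:00 PM = 9 h 45 min; less 30 min break → 9 h 15 min
Sun: 6:26 AM–4:24 PM = 9 h 58 min; less 30 min break → 9 h 28 min
Total worked: 48 h 22 min = 48.37 h.
Threshold 40 h → overtime 8 h 22 min, regular 40 h 0 min.

Regular 40.00 hours, overtime 8.37 hours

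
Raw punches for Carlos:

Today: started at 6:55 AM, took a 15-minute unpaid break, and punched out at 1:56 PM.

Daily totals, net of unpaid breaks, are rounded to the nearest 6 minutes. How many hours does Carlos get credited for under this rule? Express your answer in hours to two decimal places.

6.80 hours

Today: 6:55 AM–1:56 PM = 7 h 1 min − 15 min = 6 h 46 min → rounds to 6 h 48 min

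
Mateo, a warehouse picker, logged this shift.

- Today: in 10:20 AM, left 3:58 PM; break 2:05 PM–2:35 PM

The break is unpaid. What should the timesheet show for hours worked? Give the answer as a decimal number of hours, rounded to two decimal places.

5.13 hours

Today: 10:20 AM–3:58 PM = 5 h 38 min; less 30 min break → 5 h 8 min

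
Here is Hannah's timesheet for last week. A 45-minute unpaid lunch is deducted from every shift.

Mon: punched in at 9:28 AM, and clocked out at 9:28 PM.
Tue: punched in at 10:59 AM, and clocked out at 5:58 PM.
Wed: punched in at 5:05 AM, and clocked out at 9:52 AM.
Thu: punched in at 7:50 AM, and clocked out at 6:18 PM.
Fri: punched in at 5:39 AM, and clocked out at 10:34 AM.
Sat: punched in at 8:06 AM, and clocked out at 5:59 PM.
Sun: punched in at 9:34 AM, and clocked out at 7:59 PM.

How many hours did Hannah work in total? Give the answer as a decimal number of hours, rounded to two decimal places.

54.20 hours

Mon: 9:28 AM–9:28 PM = 12 h 0 min; less 45 min break → 11 h 15 min
Tue: 10:59 AM–5:58 PM = 6 h 59 min; less 45 min break → 6 h 14 min
Wed: 5:05 AM–9:52 AM = 4 h 47 min; less 45 min break → 4 h 2 min
Thu: 7:50 AM–6:18 PM = 10 h 28 min; less 45 min break → 9 h 43 min
Fri: 5:39 AM–10:34 AM = 4 h 55 min; less 45 min break → 4 h 10 min
Sat: 8:06 AM–5:59 PM = 9 h 53 min; less 45 min break → 9 h 8 min
Sun: 9:34 AM–7:59 PM = 10 h 25 min; less 45 min break → 9 h 40 min
Total: 11 h 15 min + 6 h 14 min + 4 h 2 min + 9 h 43 min + 4 h 10 min + 9 h 8 min + 9 h 40 min = 54 h 12 min.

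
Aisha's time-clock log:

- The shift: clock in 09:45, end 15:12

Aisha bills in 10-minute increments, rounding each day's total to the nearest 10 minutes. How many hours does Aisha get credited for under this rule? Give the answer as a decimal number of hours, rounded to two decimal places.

5.50 hours

The shift: 09:45–15:12 = 5 h 27 min → rounds to 5 h 30 min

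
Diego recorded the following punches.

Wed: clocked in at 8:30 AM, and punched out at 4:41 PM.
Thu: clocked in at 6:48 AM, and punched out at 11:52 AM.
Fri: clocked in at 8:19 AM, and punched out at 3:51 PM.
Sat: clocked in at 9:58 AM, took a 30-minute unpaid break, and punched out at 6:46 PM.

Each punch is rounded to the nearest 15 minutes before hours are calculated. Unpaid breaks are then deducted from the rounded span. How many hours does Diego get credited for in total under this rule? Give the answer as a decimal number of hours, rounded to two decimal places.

Wed: in 8:30 AM→8:30 AM, out 4:41 PM→4:45 PM; 8 h 15 min
Thu: in 6:48 AM→6:45 AM, out 11:52 AM→11:45 AM; 5 h 0 min
Fri: in 8:19 AM→8:15 AM, out 3:51 PM→3:45 PM; 7 h 30 min
Sat: in 9:58 AM→10:00 AM, out 6:46 PM→6:45 PM; 8 h 45 min − 30 min = 8 h 15 min
Total credited: 29 h 0 min.

29.00 hours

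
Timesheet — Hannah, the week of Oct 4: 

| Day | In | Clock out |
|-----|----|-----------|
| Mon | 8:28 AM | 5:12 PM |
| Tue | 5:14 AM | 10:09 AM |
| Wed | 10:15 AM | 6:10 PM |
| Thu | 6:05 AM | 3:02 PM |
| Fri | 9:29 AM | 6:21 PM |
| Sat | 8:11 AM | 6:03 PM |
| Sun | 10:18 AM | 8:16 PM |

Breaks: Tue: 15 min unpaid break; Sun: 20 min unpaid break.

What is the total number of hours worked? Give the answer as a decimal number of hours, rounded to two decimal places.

Mon: 8:28 AM–5:12 PM = 8 h 44 min
Tue: 5:14 AM–10:09 AM = 4 h 55 min; less 15 min break → 4 h 40 min
Wed: 10:15 AM–6:10 PM = 7 h 55 min
Thu: 6:05 AM–3:02 PM = 8 h 57 min
Fri: 9:29 AM–6:21 PM = 8 h 52 min
Sat: 8:11 AM–6:03 PM = 9 h 52 min
Sun: 10:18 AM–8:16 PM = 9 h 58 min; less 20 min break → 9 h 38 min
Total: 8 h 44 min + 4 h 40 min + 7 h 55 min + 8 h 57 min + 8 h 52 min + 9 h 52 min + 9 h 38 min = 58 h 38 min.

58.63 hours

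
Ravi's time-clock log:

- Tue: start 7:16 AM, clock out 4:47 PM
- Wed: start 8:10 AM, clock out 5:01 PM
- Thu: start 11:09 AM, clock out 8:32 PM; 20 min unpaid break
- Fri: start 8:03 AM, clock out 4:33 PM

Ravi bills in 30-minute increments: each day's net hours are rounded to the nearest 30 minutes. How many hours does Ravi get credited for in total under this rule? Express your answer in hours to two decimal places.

Tue: 7:16 AM–4:47 PM = 9 h 31 min → rounds to 9 h 30 min
Wed: 8:10 AM–5:01 PM = 8 h 51 min → rounds to 9 h 0 min
Thu: 11:09 AM–8:32 PM = 9 h 23 min − 20 min = 9 h 3 min → rounds to 9 h 0 min
Fri: 8:03 AM–4:33 PM = 8 h 30 min → rounds to 8 h 30 min
Total credited: 36 h 0 min.

36.00 hours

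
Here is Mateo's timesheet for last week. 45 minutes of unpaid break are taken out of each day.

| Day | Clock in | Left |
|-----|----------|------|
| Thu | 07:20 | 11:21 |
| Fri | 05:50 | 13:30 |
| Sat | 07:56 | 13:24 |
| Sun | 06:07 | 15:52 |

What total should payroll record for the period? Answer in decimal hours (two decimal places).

23.90 hours

Thu: 07:20–11:21 = 4 h 1 min; less 45 min break → 3 h 16 min
Fri: 05:50–13:30 = 7 h 40 min; less 45 min break → 6 h 55 min
Sat: 07:56–13:24 = 5 h 28 min; less 45 min break → 4 h 43 min
Sun: 06:07–15:52 = 9 h 45 min; less 45 min break → 9 h 0 min
Total: 3 h 16 min + 6 h 55 min + 4 h 43 min + 9 h 0 min = 23 h 54 min.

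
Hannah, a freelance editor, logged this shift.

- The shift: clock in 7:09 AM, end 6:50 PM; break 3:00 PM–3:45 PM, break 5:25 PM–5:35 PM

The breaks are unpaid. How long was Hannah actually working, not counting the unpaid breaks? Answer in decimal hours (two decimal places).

10.77 hours

The shift: 7:09 AM–6:50 PM = 11 h 41 min; less 55 min break → 10 h 46 min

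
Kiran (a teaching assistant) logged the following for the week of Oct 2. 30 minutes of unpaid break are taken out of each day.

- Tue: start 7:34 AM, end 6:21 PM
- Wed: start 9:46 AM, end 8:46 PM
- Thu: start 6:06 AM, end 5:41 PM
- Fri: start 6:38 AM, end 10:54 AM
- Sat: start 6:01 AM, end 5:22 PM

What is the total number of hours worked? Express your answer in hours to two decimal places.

Tue: 7:34 AM–6:21 PM = 10 h 47 min; less 30 min break → 10 h 17 min
Wed: 9:46 AM–8:46 PM = 11 h 0 min; less 30 min break → 10 h 30 min
Thu: 6:06 AM–5:41 PM = 11 h 35 min; less 30 min break → 11 h 5 min
Fri: 6:38 AM–10:54 AM = 4 h 16 min; less 30 min break → 3 h 46 min
Sat: 6:01 AM–5:22 PM = 11 h 21 min; less 30 min break → 10 h 51 min
Total: 10 h 17 min + 10 h 30 min + 11 h 5 min + 3 h 46 min + 10 h 51 min = 46 h 29 min.

46.48 hours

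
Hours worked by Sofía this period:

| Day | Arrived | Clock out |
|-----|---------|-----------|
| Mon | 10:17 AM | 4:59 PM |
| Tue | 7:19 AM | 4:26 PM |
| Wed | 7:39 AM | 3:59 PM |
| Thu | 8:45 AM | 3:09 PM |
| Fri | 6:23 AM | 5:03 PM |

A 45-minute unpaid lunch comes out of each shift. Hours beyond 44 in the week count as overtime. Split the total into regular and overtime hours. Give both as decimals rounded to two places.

Regular 37.47 hours, overtime 0.00 hours

Mon: 10:17 AM–4:59 PM = 6 h 42 min; less 45 min break → 5 h 57 min
Tue: 7:19 AM–4:26 PM = 9 h 7 min; less 45 min break → 8 h 22 min
Wed: 7:39 AM–3:59 PM = 8 h 20 min; less 45 min break → 7 h 35 min
Thu: 8:45 AM–3:09 PM = 6 h 24 min; less 45 min break → 5 h 39 min
Fri: 6:23 AM–5:03 PM = 10 h 40 min; less 45 min break → 9 h 55 min
Total worked: 37 h 28 min = 37.47 h.
Threshold 44 h → overtime 0 h 0 min, regular 37 h 28 min.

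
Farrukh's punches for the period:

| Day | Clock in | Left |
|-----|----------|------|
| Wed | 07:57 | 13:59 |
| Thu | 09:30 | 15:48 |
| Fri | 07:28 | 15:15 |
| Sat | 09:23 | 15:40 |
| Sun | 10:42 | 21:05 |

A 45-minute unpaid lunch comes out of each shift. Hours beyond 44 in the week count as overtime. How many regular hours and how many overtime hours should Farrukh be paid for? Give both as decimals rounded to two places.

Wed: 07:57–13:59 = 6 h 2 min; less 45 min break → 5 h 17 min
Thu: 09:30–15:48 = 6 h 18 min; less 45 min break → 5 h 33 min
Fri: 07:28–15:15 = 7 h 47 min; less 45 min break → 7 h 2 min
Sat: 09:23–15:40 = 6 h 17 min; less 45 min break → 5 h 32 min
Sun: 10:42–21:05 = 10 h 23 min; less 45 min break → 9 h 38 min
Total worked: 33 h 2 min = 33.03 h.
Threshold 44 h → overtime 0 h 0 min, regular 33 h 2 min.

Regular 33.03 hours, overtime 0.00 hours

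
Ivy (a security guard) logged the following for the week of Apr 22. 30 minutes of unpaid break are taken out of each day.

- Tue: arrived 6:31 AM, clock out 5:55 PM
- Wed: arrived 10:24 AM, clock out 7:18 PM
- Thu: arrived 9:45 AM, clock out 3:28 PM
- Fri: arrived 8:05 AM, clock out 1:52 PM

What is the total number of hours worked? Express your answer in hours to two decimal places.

29.80 hours

Tue: 6:31 AM–5:55 PM = 11 h 24 min; less 30 min break → 10 h 54 min
Wed: 10:24 AM–7:18 PM = 8 h 54 min; less 30 min break → 8 h 24 min
Thu: 9:45 AM–3:28 PM = 5 h 43 min; less 30 min break → 5 h 13 min
Fri: 8:05 AM–1:52 PM = 5 h 47 min; less 30 min break → 5 h 17 min
Total: 10 h 54 min + 8 h 24 min + 5 h 13 min + 5 h 17 min = 29 h 48 min.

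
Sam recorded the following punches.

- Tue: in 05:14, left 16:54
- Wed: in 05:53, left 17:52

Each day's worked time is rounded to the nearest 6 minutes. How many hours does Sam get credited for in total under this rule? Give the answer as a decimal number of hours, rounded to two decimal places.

23.70 hours

Tue: 05:14–16:54 = 11 h 40 min → rounds to 11 h 42 min
Wed: 05:53–17:52 = 11 h 59 min → rounds to 12 h 0 min
Total credited: 23 h 42 min.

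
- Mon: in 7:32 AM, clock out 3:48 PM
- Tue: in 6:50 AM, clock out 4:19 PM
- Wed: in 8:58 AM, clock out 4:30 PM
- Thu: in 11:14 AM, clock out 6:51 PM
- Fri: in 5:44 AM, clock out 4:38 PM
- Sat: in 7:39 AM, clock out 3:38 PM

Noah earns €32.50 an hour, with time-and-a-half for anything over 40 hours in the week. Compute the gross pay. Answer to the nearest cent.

€1874.44

Mon: 7:32 AM–3:48 PM = 8 h 16 min
Tue: 6:50 AM–4:19 PM = 9 h 29 min
Wed: 8:58 AM–4:30 PM = 7 h 32 min
Thu: 11:14 AM–6:51 PM = 7 h 37 min
Fri: 5:44 AM–4:38 PM = 10 h 54 min
Sat: 7:39 AM–3:38 PM = 7 h 59 min
Total worked: 51 h 47 min = 3107 min.
Regular 40 h 0 min = 2400 min at €32.50/h; overtime 11 h 47 min = 707 min at €48.75/h.
Pay = (2400 × €32.50 + 707 × €48.75) ÷ 60 = €1874.44.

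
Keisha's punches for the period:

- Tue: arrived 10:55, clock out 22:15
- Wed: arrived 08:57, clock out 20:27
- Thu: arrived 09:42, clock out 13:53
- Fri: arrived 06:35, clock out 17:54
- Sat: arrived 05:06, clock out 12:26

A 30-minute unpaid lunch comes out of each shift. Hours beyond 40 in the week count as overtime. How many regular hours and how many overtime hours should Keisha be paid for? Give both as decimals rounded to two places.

Regular 40.00 hours, overtime 3.17 hours

Tue: 10:55–22:15 = 11 h 20 min; less 30 min break → 10 h 50 min
Wed: 08:57–20:27 = 11 h 30 min; less 30 min break → 11 h 0 min
Thu: 09:42–13:53 = 4 h 11 min; less 30 min break → 3 h 41 min
Fri: 06:35–17:54 = 11 h 19 min; less 30 min break → 10 h 49 min
Sat: 05:06–12:26 = 7 h 20 min; less 30 min break → 6 h 50 min
Total worked: 43 h 10 min = 43.17 h.
Threshold 40 h → overtime 3 h 10 min, regular 40 h 0 min.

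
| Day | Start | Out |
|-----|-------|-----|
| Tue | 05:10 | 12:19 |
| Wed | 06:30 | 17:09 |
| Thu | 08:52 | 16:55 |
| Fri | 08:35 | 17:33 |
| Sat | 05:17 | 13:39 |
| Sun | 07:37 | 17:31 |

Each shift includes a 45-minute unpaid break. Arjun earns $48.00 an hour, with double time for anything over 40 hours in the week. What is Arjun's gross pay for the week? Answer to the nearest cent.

Tue: 05:10–12:19 = 7 h 9 min; less 45 min break → 6 h 24 min
Wed: 06:30–17:09 = 10 h 39 min; less 45 min break → 9 h 54 min
Thu: 08:52–16:55 = 8 h 3 min; less 45 min break → 7 h 18 min
Fri: 08:35–17:33 = 8 h 58 min; less 45 min break → 8 h 13 min
Sat: 05:17–13:39 = 8 h 22 min; less 45 min break → 7 h 37 min
Sun: 07:37–17:31 = 9 h 54 min; less 45 min break → 9 h 9 min
Total worked: 48 h 35 min = 2915 min.
Regular 40 h 0 min = 2400 min at $48.00/h; overtime 8 h 35 min = 515 min at $96.00/h.
Pay = (2400 × $48.00 + 515 × $96.00) ÷ 60 = $2744.00.

$2744.00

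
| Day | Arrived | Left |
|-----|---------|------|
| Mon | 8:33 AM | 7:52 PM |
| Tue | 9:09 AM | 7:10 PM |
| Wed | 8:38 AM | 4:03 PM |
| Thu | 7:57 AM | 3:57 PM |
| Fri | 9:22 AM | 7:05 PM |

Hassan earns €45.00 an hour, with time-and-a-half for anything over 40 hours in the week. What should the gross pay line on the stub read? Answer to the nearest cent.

Mon: 8:33 AM–7:52 PM = 11 h 19 min
Tue: 9:09 AM–7:10 PM = 10 h 1 min
Wed: 8:38 AM–4:03 PM = 7 h 25 min
Thu: 7:57 AM–3:57 PM = 8 h 0 min
Fri: 9:22 AM–7:05 PM = 9 h 43 min
Total worked: 46 h 28 min = 2788 min.
Regular 40 h 0 min = 2400 min at €45.00/h; overtime 6 h 28 min = 388 min at €67.50/h.
Pay = (2400 × €45.00 + 388 × €67.50) ÷ 60 = €2236.50.

€2236.50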